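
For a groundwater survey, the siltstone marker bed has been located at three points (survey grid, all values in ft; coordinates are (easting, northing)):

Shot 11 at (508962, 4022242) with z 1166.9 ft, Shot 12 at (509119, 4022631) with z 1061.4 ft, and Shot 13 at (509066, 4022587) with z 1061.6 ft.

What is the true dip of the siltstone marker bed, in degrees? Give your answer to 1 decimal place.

Let the plane be z = a·E + b·N + c.
Shot 12−Shot 11: 157a + 389b = −105.5;  Shot 13−Shot 11: 104a + 345b = −105.3.
Solving gives a = 0.33293, b = −0.40558.
Gradient magnitude |∇z| = √(a² + b²) = √(0.11085 + 0.16450) = 0.52473.
True dip = arctan(0.52473) = 27.7°, dipping toward NW (azimuth ≈ 321°).

27.7°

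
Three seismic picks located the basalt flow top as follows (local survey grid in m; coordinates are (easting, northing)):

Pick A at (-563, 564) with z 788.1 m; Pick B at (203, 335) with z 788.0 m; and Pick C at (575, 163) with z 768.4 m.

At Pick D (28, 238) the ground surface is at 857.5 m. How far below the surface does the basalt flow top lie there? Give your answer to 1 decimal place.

117.5 m

Two edge vectors: Pick A→Pick B = (766, -229, -0.1), Pick A→Pick C = (1138, -401, -19.7).
Normal n = (Pick A→Pick B) × (Pick A→Pick C) = (4471.2, 14976.4, -46564).
So ∂z/∂E = −n_x/n_z = 0.09602 and ∂z/∂N = −n_y/n_z = 0.32163.
Intercept c from Pick A: 788.1 + 54.06 − 181.40 = 660.76.
At (28, 238): z_contact = 2.69 + 76.55 + 660.76 = 740.00 m.
Depth below ground = 857.5 − 740.00 = 117.5 m.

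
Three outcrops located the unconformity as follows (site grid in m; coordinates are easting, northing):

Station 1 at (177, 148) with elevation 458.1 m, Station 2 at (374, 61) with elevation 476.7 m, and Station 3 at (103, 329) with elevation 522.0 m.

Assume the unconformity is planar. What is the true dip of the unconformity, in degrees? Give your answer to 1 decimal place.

29.6°

Let the plane be z = a·easting + b·northing + c.
Station 2−Station 1: 197a − 87b = 18.6;  Station 3−Station 1: −74a + 181b = 63.9.
Solving gives a = 0.30548, b = 0.47793.
Gradient magnitude |∇z| = √(a² + b²) = √(0.09332 + 0.22842) = 0.56722.
True dip = arctan(0.56722) = 29.6°, dipping toward SSW (azimuth ≈ 213°).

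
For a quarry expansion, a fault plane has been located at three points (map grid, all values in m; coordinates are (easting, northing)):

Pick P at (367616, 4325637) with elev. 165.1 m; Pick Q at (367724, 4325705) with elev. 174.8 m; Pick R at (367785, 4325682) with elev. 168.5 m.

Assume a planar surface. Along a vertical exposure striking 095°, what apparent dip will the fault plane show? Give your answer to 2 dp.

Two edge vectors: Pick P→Pick Q = (108, 68, 9.7), Pick P→Pick R = (169, 45, 3.4).
Normal n = (Pick P→Pick Q) × (Pick P→Pick R) = (-205.3, 1272.1, -6632).
So ∂z/∂E = −n_x/n_z = −0.03096 and ∂z/∂N = −n_y/n_z = 0.19181.
Unit vector along 095° is (sin 95°, cos 95°) = (0.9962, -0.0872).
Slope in that direction = a·(0.9962) + b·(-0.0872) = −0.04756.
Apparent dip = arctan|0.04756| = 2.72° (true dip is 11.0°, so apparent ≤ true as expected).

2.72°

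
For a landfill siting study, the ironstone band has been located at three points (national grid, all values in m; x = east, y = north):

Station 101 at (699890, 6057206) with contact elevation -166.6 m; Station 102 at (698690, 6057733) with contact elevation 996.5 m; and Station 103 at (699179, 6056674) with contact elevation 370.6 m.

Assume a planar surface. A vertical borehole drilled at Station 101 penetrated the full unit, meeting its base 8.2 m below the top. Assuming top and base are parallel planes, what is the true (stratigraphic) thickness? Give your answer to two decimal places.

6.07 m

Let the plane be z = a·x + b·y + c.
Station 102−Station 101: −1200a + 527b = 1163.1;  Station 103−Station 101: −711a − 532b = 537.2.
Solving gives a = −0.89021, b = 0.17997.
|∇z| = √(a²+b²) = 0.90822, so dip δ = arctan(0.90822) = 42.25°.
True thickness = vertical thickness × cos δ = 8.2 × cos 42.25° = 6.07 m.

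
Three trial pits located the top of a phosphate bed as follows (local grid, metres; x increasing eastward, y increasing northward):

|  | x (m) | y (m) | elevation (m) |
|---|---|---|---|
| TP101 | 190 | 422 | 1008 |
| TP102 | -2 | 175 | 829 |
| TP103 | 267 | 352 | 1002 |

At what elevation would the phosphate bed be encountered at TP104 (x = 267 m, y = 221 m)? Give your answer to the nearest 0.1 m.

941.7 m

Two edge vectors: TP101→TP102 = (-192, -247, -179), TP101→TP103 = (77, -70, -6).
Normal n = (TP101→TP102) × (TP101→TP103) = (-11048, -14935, 32459).
So ∂z/∂x = −n_x/n_z = 0.34037 and ∂z/∂y = −n_y/n_z = 0.46012.
Intercept c from TP101: 1008 − 64.67 − 194.17 = 749.16.
At (267, 221): z = 90.9 + 101.7 + 749.16 = 941.7 m.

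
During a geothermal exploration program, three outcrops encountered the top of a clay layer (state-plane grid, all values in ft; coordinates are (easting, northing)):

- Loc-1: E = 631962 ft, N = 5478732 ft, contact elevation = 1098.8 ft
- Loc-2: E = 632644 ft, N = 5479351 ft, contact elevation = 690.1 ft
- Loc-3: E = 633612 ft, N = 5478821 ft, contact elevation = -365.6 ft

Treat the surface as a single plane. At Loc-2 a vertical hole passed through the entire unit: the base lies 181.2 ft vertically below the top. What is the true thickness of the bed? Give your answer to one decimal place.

Let the plane be z = a·E + b·N + c.
Loc-2−Loc-1: 682a + 619b = −408.7;  Loc-3−Loc-1: 1650a + 89b = −1464.4.
Solving gives a = −0.90573, b = 0.33765.
|∇z| = √(a²+b²) = 0.96662, so dip δ = arctan(0.96662) = 44.03°.
True thickness = vertical thickness × cos δ = 181.2 × cos 44.03° = 130.3 ft.

130.3 ft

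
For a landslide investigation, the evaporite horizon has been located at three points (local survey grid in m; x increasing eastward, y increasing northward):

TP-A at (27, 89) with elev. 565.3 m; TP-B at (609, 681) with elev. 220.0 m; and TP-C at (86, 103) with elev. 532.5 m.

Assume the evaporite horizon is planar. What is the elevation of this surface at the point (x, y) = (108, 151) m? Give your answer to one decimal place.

518.2 m

Let the plane be z = a·x + b·y + c.
TP-B−TP-A: 582a + 592b = −345.3;  TP-C−TP-A: 59a + 14b = −32.8.
Solving gives a = −0.54456, b = −0.04791.
Then c = 565.3 − a·27 − b·89 = 584.27.
At (108, 151): z = −58.8 − 7.2 + 584.27 = 518.2 m.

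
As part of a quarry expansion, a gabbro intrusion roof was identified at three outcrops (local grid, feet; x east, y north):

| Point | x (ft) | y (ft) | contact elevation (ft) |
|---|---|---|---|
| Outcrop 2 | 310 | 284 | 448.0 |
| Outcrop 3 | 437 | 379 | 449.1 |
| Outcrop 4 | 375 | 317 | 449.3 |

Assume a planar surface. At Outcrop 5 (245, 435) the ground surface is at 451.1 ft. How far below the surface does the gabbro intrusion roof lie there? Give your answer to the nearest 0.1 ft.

13.1 ft

Let the plane be z = a·x + b·y + c.
Outcrop 3−Outcrop 2: 127a + 95b = 1.1;  Outcrop 4−Outcrop 2: 65a + 33b = 1.3.
Solving gives a = 0.04395, b = −0.04718.
Then c = 448 − a·310 − b·284 = 447.77.
At (245, 435): z_contact = 10.77 − 20.52 + 447.77 = 438.02 ft.
Depth below ground = 451.1 − 438.02 = 13.1 ft.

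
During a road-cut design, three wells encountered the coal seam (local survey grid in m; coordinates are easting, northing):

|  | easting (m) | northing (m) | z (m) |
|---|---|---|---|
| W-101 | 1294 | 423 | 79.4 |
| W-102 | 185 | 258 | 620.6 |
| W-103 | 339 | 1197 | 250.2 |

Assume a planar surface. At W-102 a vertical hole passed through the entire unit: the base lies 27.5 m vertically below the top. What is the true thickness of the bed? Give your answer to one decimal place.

Two edge vectors: W-101→W-102 = (-1109, -165, 541.2), W-101→W-103 = (-955, 774, 170.8).
Normal n = (W-101→W-102) × (W-101→W-103) = (-447070.8, -327428.8, -1015941).
So ∂z/∂easting = −n_x/n_z = −0.44006 and ∂z/∂northing = −n_y/n_z = −0.32229.
|∇z| = √(a²+b²) = 0.54545, so dip δ = arctan(0.54545) = 28.61°.
True thickness = vertical thickness × cos δ = 27.5 × cos 28.61° = 24.1 m.

24.1 m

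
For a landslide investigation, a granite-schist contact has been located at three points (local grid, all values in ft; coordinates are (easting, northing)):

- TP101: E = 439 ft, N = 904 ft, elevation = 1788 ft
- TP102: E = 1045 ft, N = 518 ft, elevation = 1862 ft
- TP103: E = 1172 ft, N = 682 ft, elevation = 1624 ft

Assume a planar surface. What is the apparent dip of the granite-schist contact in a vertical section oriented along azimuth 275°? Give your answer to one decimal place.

24.0°

Let the plane be z = a·E + b·N + c.
TP102−TP101: 606a − 386b = 74;  TP103−TP101: 733a − 222b = −164.
Solving gives a = −0.53726, b = −1.03517.
Unit vector along 275° is (sin 275°, cos 275°) = (-0.9962, 0.0872).
Slope in that direction = a·(-0.9962) + b·(0.0872) = 0.44499.
Apparent dip = arctan|0.44499| = 24.0° (true dip is 49.4°, so apparent ≤ true as expected).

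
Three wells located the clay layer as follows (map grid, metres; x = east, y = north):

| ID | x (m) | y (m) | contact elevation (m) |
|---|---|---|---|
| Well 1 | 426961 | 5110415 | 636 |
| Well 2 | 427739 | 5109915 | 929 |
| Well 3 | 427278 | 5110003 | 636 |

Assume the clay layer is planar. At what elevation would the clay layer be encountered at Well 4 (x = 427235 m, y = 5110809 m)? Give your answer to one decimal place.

Two edge vectors: Well 1→Well 2 = (778, -500, 293), Well 1→Well 3 = (317, -412, 0).
Normal n = (Well 1→Well 2) × (Well 1→Well 3) = (120716, 92881, -162036).
So ∂z/∂x = −n_x/n_z = 0.744994939 and ∂z/∂y = −n_y/n_z = 0.573212126.
Intercept c from Well 1: 636 − 318083.78 − 2929351.85 = −3246799.63.
At (427235, 5110809): z = 318287.9 + 2929577.7 − 3246799.63 = 1066.0 m.

1066.0 m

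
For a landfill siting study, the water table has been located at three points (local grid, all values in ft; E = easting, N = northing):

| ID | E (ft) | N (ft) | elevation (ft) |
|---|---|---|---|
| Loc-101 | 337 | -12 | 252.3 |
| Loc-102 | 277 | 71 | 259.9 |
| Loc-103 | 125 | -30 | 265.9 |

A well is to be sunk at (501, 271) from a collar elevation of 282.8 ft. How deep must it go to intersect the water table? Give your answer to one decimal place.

Two edge vectors: Loc-101→Loc-102 = (-60, 83, 7.6), Loc-101→Loc-103 = (-212, -18, 13.6).
Normal n = (Loc-101→Loc-102) × (Loc-101→Loc-103) = (1265.6, -795.2, 18676).
So ∂z/∂E = −n_x/n_z = −0.06777 and ∂z/∂N = −n_y/n_z = 0.04258.
Intercept c from Loc-101: 252.3 + 22.84 + 0.51 = 275.65.
At (501, 271): z_contact = −33.95 + 11.54 + 275.65 = 253.24 ft.
Depth below ground = 282.8 − 253.24 = 29.6 ft.

29.6 ft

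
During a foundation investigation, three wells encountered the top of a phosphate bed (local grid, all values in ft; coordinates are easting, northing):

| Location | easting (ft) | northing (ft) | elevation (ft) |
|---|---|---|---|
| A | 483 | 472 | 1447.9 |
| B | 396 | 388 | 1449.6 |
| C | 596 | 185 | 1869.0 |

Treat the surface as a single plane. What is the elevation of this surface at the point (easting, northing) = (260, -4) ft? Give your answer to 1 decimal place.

1730.9 ft

Two edge vectors: A→B = (-87, -84, 1.7), A→C = (113, -287, 421.1).
Normal n = (A→B) × (A→C) = (-34884.5, 36827.8, 34461).
So ∂z/∂easting = −n_x/n_z = 1.01229 and ∂z/∂northing = −n_y/n_z = −1.06868.
Intercept c from A: 1447.9 − 488.94 + 504.42 = 1463.38.
At (260, -4): z = 263.2 + 4.3 + 1463.38 = 1730.9 ft.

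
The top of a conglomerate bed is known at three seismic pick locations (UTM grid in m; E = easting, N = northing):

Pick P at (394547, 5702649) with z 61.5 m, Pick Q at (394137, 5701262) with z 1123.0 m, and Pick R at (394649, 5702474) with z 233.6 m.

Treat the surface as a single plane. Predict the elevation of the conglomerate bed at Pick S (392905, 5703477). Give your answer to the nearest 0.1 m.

Two edge vectors: Pick P→Pick Q = (-410, -1387, 1061.5), Pick P→Pick R = (102, -175, 172.1).
Normal n = (Pick P→Pick Q) × (Pick P→Pick R) = (-52940.2, 178834, 213224).
So ∂z/∂E = −n_x/n_z = 0.248284433 and ∂z/∂N = −n_y/n_z = −0.838714216.
Intercept c from Pick P: 61.5 − 97959.88 + 4782892.79 = 4684994.41.
At (392905, 5703477): z = 97552.2 − 4783587.2 + 4684994.41 = -1040.6 m.

-1040.6 m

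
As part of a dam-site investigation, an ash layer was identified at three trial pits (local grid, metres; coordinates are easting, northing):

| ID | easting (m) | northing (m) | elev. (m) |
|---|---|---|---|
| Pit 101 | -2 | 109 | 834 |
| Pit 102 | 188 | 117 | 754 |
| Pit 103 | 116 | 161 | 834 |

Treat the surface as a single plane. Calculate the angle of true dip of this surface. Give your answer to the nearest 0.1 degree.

Two edge vectors: Pit 101→Pit 102 = (190, 8, -80), Pit 101→Pit 103 = (118, 52, 0).
Normal n = (Pit 101→Pit 102) × (Pit 101→Pit 103) = (4160, -9440, 8936).
So ∂z/∂easting = −n_x/n_z = −0.46553 and ∂z/∂northing = −n_y/n_z = 1.05640.
Gradient magnitude |∇z| = √(a² + b²) = √(0.21672 + 1.11598) = 1.15443.
True dip = arctan(1.15443) = 49.1°, dipping toward SSE (azimuth ≈ 156°).

49.1°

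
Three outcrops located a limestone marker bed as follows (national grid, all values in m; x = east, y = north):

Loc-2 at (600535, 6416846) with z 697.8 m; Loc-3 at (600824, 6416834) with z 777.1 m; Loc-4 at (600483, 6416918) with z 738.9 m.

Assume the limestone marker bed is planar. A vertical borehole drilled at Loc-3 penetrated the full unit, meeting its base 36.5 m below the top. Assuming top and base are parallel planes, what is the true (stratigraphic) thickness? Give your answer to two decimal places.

27.81 m

Let the plane be z = a·x + b·y + c.
Loc-3−Loc-2: 289a − 12b = 79.3;  Loc-4−Loc-2: −52a + 72b = 41.1.
Solving gives a = 0.30731, b = 0.79278.
|∇z| = √(a²+b²) = 0.85026, so dip δ = arctan(0.85026) = 40.37°.
True thickness = vertical thickness × cos δ = 36.5 × cos 40.37° = 27.81 m.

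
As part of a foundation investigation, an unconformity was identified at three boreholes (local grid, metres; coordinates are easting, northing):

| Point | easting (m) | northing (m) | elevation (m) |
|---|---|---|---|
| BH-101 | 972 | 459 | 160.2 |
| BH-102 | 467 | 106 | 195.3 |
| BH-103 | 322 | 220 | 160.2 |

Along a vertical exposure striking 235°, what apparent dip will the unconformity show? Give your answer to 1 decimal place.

Let the plane be z = a·easting + b·northing + c.
BH-102−BH-101: −505a − 353b = 35.1;  BH-103−BH-101: −650a − 239b = 0.
Solving gives a = 0.07714, b = −0.20978.
Unit vector along 235° is (sin 235°, cos 235°) = (-0.8192, -0.5736).
Slope in that direction = a·(-0.8192) + b·(-0.5736) = 0.05714.
Apparent dip = arctan|0.05714| = 3.3° (true dip is 12.6°, so apparent ≤ true as expected).

3.3°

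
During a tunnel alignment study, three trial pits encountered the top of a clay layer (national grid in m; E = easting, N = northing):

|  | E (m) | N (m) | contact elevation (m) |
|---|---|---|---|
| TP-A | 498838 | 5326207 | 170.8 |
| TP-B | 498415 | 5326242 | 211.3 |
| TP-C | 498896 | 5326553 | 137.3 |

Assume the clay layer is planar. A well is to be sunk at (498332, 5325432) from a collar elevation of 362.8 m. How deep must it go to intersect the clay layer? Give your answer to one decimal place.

78.5 m

Let the plane be z = a·E + b·N + c.
TP-B−TP-A: −423a + 35b = 40.5;  TP-C−TP-A: 58a + 346b = −33.5.
Solving gives a = −0.102336442, b = −0.079666146.
Then c = 170.8 − a·498838 − b·5326207 = 475538.49.
At (498332, 5325432): z_contact = −50997.52 − 424256.64 + 475538.49 = 284.32 m.
Depth below ground = 362.8 − 284.32 = 78.5 m.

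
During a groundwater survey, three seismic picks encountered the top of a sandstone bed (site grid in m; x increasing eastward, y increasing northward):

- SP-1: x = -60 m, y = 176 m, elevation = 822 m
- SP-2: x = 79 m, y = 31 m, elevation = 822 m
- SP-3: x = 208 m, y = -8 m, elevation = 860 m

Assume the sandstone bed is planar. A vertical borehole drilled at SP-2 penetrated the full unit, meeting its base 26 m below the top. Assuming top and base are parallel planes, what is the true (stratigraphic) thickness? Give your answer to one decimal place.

22.5 m

Let the plane be z = a·x + b·y + c.
SP-2−SP-1: 139a − 145b = 0;  SP-3−SP-1: 268a − 184b = 38.
Solving gives a = 0.41478, b = 0.39762.
|∇z| = √(a²+b²) = 0.57459, so dip δ = arctan(0.57459) = 29.88°.
True thickness = vertical thickness × cos δ = 26 × cos 29.88° = 22.5 m.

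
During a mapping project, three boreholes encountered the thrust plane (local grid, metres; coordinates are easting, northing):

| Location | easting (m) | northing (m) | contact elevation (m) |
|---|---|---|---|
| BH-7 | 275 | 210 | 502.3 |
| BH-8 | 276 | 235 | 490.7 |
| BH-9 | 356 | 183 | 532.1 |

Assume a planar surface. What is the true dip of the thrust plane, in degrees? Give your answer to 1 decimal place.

27.3°

Two edge vectors: BH-7→BH-8 = (1, 25, -11.6), BH-7→BH-9 = (81, -27, 29.8).
Normal n = (BH-7→BH-8) × (BH-7→BH-9) = (431.8, -969.4, -2052).
So ∂z/∂easting = −n_x/n_z = 0.21043 and ∂z/∂northing = −n_y/n_z = −0.47242.
Gradient magnitude |∇z| = √(a² + b²) = √(0.04428 + 0.22318) = 0.51716.
True dip = arctan(0.51716) = 27.3°, dipping toward NNW (azimuth ≈ 336°).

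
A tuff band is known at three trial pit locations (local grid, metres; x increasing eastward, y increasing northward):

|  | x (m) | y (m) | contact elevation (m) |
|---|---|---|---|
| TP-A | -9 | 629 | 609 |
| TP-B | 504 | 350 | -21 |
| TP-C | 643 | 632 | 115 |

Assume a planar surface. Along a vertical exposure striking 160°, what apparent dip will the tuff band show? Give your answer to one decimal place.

46.8°

Two edge vectors: TP-A→TP-B = (513, -279, -630), TP-A→TP-C = (652, 3, -494).
Normal n = (TP-A→TP-B) × (TP-A→TP-C) = (139716, -157338, 183447).
So ∂z/∂x = −n_x/n_z = −0.76162 and ∂z/∂y = −n_y/n_z = 0.85768.
Unit vector along 160° is (sin 160°, cos 160°) = (0.3420, -0.9397).
Slope in that direction = a·(0.3420) + b·(-0.9397) = −1.06644.
Apparent dip = arctan|1.06644| = 46.8° (true dip is 48.9°, so apparent ≤ true as expected).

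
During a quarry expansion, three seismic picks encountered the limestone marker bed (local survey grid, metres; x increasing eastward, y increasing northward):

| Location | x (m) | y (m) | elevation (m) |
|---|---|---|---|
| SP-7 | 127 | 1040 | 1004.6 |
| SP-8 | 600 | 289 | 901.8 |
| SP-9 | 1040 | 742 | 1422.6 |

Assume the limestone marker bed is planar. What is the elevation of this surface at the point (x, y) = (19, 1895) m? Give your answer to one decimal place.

Two edge vectors: SP-7→SP-8 = (473, -751, -102.8), SP-7→SP-9 = (913, -298, 418).
Normal n = (SP-7→SP-8) × (SP-7→SP-9) = (-344552.4, -291570.4, 544709).
So ∂z/∂x = −n_x/n_z = 0.632544 and ∂z/∂y = −n_y/n_z = 0.535277.
Intercept c from SP-7: 1004.6 − 80.33 − 556.69 = 367.58.
At (19, 1895): z = 12.0 + 1014.4 + 367.58 = 1393.9 m.

1393.9 m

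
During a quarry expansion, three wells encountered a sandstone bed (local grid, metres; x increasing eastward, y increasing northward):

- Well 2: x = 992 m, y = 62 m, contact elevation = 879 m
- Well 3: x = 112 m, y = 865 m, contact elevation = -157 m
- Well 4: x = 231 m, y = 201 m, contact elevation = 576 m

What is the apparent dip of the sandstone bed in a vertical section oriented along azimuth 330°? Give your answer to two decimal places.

Let the plane be z = a·x + b·y + c.
Well 3−Well 2: −880a + 803b = −1036;  Well 4−Well 2: −761a + 139b = −303.
Solving gives a = 0.20318, b = −1.06750.
Unit vector along 330° is (sin 330°, cos 330°) = (-0.5000, 0.8660).
Slope in that direction = a·(-0.5000) + b·(0.8660) = −1.02607.
Apparent dip = arctan|1.02607| = 45.74° (true dip is 47.4°, so apparent ≤ true as expected).

45.74°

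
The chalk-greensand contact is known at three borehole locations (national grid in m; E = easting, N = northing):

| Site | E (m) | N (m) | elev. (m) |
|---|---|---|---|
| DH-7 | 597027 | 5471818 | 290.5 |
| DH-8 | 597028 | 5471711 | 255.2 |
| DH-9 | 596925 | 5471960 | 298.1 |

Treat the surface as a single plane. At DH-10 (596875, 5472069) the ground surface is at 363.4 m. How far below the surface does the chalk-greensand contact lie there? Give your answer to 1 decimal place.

48.4 m

Let the plane be z = a·E + b·N + c.
DH-8−DH-7: 1a − 107b = −35.3;  DH-9−DH-7: −102a + 142b = 7.6.
Solving gives a = 0.389844040, b = 0.333549944.
Then c = 290.5 − a·597027 − b·5471818 = −2057581.51.
At (596875, 5472069): z_contact = 232688.16 + 1825208.31 − 2057581.51 = 314.96 m.
Depth below ground = 363.4 − 314.96 = 48.4 m.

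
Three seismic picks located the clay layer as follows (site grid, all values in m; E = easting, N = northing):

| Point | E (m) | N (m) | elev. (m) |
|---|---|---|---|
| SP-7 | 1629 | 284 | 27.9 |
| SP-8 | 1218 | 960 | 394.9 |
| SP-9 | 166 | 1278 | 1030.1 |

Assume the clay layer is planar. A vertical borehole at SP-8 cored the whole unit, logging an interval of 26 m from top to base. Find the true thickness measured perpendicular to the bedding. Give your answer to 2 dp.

Let the plane be z = a·E + b·N + c.
SP-8−SP-7: −411a + 676b = 367;  SP-9−SP-7: −1463a + 994b = 1002.2.
Solving gives a = −0.53870, b = 0.21538.
|∇z| = √(a²+b²) = 0.58016, so dip δ = arctan(0.58016) = 30.12°.
True thickness = vertical thickness × cos δ = 26 × cos 30.12° = 22.49 m.

22.49 m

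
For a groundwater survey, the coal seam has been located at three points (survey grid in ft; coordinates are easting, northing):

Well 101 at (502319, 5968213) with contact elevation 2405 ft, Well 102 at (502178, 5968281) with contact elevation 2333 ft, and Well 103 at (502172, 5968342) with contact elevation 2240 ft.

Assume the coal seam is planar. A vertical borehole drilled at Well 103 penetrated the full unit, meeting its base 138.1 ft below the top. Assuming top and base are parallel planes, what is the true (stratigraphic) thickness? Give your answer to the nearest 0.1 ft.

Let the plane be z = a·easting + b·northing + c.
Well 102−Well 101: −141a + 68b = −72;  Well 103−Well 101: −147a + 129b = −165.
Solving gives a = −0.23581, b = −1.54778.
|∇z| = √(a²+b²) = 1.56565, so dip δ = arctan(1.56565) = 57.43°.
True thickness = vertical thickness × cos δ = 138.1 × cos 57.43° = 74.3 ft.

74.3 ft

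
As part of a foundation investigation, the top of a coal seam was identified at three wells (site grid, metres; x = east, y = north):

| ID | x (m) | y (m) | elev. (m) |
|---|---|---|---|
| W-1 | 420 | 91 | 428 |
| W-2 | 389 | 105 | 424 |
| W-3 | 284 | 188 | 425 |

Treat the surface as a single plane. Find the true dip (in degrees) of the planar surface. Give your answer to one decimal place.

Let the plane be z = a·x + b·y + c.
W-2−W-1: −31a + 14b = −4;  W-3−W-1: −136a + 97b = −3.
Solving gives a = 0.31369, b = 0.40888.
Gradient magnitude |∇z| = √(a² + b²) = √(0.09840 + 0.16719) = 0.51535.
True dip = arctan(0.51535) = 27.3°, dipping toward SW (azimuth ≈ 217°).

27.3°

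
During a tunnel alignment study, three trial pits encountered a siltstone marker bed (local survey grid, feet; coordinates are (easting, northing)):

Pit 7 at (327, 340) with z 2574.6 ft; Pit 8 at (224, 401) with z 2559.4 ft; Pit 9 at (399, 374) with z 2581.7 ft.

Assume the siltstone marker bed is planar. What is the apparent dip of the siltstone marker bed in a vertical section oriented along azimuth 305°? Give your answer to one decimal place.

Two edge vectors: Pit 7→Pit 8 = (-103, 61, -15.2), Pit 7→Pit 9 = (72, 34, 7.1).
Normal n = (Pit 7→Pit 8) × (Pit 7→Pit 9) = (949.9, -363.1, -7894).
So ∂z/∂E = −n_x/n_z = 0.12033 and ∂z/∂N = −n_y/n_z = −0.04600.
Unit vector along 305° is (sin 305°, cos 305°) = (-0.8192, 0.5736).
Slope in that direction = a·(-0.8192) + b·(0.5736) = −0.12495.
Apparent dip = arctan|0.12495| = 7.1° (true dip is 7.3°, so apparent ≤ true as expected).

7.1°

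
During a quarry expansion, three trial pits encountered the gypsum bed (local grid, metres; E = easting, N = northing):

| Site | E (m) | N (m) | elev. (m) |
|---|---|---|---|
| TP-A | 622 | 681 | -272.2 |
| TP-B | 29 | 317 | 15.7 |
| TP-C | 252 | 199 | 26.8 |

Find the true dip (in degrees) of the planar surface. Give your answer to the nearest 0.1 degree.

27.0°

Two edge vectors: TP-A→TP-B = (-593, -364, 287.9), TP-A→TP-C = (-370, -482, 299).
Normal n = (TP-A→TP-B) × (TP-A→TP-C) = (29931.8, 70784, 151146).
So ∂z/∂E = −n_x/n_z = −0.19803 and ∂z/∂N = −n_y/n_z = −0.46832.
Gradient magnitude |∇z| = √(a² + b²) = √(0.03922 + 0.21932) = 0.50846.
True dip = arctan(0.50846) = 27.0°, dipping toward NNE (azimuth ≈ 023°).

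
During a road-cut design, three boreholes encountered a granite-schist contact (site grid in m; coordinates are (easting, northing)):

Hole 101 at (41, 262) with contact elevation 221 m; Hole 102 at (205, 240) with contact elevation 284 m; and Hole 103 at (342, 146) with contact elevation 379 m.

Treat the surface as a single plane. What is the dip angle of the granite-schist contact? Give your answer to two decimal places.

Two edge vectors: Hole 101→Hole 102 = (164, -22, 63), Hole 101→Hole 103 = (301, -116, 158).
Normal n = (Hole 101→Hole 102) × (Hole 101→Hole 103) = (3832, -6949, -12402).
So ∂z/∂E = −n_x/n_z = 0.30898 and ∂z/∂N = −n_y/n_z = −0.56031.
Gradient magnitude |∇z| = √(a² + b²) = √(0.09547 + 0.31395) = 0.63986.
True dip = arctan(0.63986) = 32.61°, dipping toward NNW (azimuth ≈ 331°).

32.61°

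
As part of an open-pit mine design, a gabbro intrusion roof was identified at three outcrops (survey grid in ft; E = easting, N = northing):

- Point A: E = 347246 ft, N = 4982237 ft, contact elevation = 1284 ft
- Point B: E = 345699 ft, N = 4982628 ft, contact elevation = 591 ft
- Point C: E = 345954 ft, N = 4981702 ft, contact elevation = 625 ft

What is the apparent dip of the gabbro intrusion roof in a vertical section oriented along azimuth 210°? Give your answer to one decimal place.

17.6°

Let the plane be z = a·E + b·N + c.
Point B−Point A: −1547a + 391b = −693;  Point C−Point A: −1292a − 535b = −659.
Solving gives a = 0.47150, b = 0.09312.
Unit vector along 210° is (sin 210°, cos 210°) = (-0.5000, -0.8660).
Slope in that direction = a·(-0.5000) + b·(-0.8660) = −0.31640.
Apparent dip = arctan|0.31640| = 17.6° (true dip is 25.7°, so apparent ≤ true as expected).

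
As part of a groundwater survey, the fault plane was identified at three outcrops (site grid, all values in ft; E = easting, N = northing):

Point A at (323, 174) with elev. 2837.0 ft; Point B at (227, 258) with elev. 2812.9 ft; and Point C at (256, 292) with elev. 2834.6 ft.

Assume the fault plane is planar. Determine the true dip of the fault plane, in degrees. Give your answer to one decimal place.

27.6°

Let the plane be z = a·E + b·N + c.
Point B−Point A: −96a + 84b = −24.1;  Point C−Point A: −67a + 118b = −2.4.
Solving gives a = 0.46354, b = 0.24286.
Gradient magnitude |∇z| = √(a² + b²) = √(0.21487 + 0.05898) = 0.52331.
True dip = arctan(0.52331) = 27.6°, dipping toward WSW (azimuth ≈ 242°).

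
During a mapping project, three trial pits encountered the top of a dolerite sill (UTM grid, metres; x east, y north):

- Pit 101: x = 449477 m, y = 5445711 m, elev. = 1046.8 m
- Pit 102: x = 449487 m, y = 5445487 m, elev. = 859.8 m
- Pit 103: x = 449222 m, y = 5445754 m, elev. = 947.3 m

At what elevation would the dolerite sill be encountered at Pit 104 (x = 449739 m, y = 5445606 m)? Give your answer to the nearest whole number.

1097 m

Let the plane be z = a·x + b·y + c.
Pit 102−Pit 101: 10a − 224b = −187;  Pit 103−Pit 101: −255a + 43b = −99.5.
Solving gives a = 0.53499735, b = 0.85870524.
Then c = 1046.8 − a·449477 − b·5445711 = −4915682.77.
At (449739, 5445606): z = 240609.2 + 4676170.4 − 4915682.77 = 1096.8 m.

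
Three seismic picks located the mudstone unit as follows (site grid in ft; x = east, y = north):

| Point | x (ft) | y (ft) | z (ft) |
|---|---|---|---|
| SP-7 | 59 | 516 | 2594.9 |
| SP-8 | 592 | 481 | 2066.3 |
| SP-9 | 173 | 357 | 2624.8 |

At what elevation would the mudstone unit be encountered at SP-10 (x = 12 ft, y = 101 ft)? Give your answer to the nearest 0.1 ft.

Two edge vectors: SP-7→SP-8 = (533, -35, -528.6), SP-7→SP-9 = (114, -159, 29.9).
Normal n = (SP-7→SP-8) × (SP-7→SP-9) = (-85093.9, -76197.1, -80757).
So ∂z/∂x = −n_x/n_z = −1.05370 and ∂z/∂y = −n_y/n_z = −0.94354.
Intercept c from SP-7: 2594.9 + 62.17 + 486.86 = 3143.93.
At (12, 101): z = −12.6 − 95.3 + 3143.93 = 3036.0 ft.

3036.0 ft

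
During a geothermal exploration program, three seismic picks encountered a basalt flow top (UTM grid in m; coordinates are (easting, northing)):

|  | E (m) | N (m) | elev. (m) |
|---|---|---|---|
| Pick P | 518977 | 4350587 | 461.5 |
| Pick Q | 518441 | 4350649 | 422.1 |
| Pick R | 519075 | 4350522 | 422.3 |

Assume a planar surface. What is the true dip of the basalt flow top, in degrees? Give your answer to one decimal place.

41.4°

Let the plane be z = a·E + b·N + c.
Pick Q−Pick P: −536a + 62b = −39.4;  Pick R−Pick P: 98a − 65b = −39.2.
Solving gives a = 0.17353, b = 0.86471.
Gradient magnitude |∇z| = √(a² + b²) = √(0.03011 + 0.74772) = 0.88195.
True dip = arctan(0.88195) = 41.4°, dipping toward SSW (azimuth ≈ 191°).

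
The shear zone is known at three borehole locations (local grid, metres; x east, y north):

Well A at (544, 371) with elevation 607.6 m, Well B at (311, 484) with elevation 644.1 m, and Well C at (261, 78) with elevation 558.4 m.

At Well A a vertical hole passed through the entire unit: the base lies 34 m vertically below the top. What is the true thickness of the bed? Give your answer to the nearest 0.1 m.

Two edge vectors: Well A→Well B = (-233, 113, 36.5), Well A→Well C = (-283, -293, -49.2).
Normal n = (Well A→Well B) × (Well A→Well C) = (5134.9, -21793.1, 100248).
So ∂z/∂x = −n_x/n_z = −0.05122 and ∂z/∂y = −n_y/n_z = 0.21739.
|∇z| = √(a²+b²) = 0.22334, so dip δ = arctan(0.22334) = 12.59°.
True thickness = vertical thickness × cos δ = 34 × cos 12.59° = 33.2 m.

33.2 m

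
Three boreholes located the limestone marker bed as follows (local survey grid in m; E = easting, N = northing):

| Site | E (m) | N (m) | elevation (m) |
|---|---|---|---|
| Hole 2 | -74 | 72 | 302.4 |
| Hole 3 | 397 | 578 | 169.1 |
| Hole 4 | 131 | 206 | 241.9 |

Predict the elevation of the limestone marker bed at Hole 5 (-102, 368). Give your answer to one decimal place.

319.7 m

Two edge vectors: Hole 2→Hole 3 = (471, 506, -133.3), Hole 2→Hole 4 = (205, 134, -60.5).
Normal n = (Hole 2→Hole 3) × (Hole 2→Hole 4) = (-12750.8, 1169, -40616).
So ∂z/∂E = −n_x/n_z = −0.31394 and ∂z/∂N = −n_y/n_z = 0.02878.
Intercept c from Hole 2: 302.4 − 23.23 − 2.07 = 277.10.
At (-102, 368): z = 32.0 + 10.6 + 277.10 = 319.7 m.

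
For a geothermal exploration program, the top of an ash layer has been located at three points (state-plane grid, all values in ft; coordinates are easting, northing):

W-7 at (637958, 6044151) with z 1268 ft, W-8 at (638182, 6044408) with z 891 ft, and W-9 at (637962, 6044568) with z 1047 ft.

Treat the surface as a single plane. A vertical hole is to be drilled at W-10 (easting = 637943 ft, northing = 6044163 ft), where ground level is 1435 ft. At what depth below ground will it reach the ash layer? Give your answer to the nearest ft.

157 ft

Two edge vectors: W-7→W-8 = (224, 257, -377), W-7→W-9 = (4, 417, -221).
Normal n = (W-7→W-8) × (W-7→W-9) = (100412, 47996, 92380).
So ∂z/∂easting = −n_x/n_z = −1.08694523 and ∂z/∂northing = −n_y/n_z = −0.51954969.
Intercept c from W-7: 1268 + 693425.40 + 3140236.75 = 3834930.16.
At (637943, 6044163): z_contact = −693409.1 − 3140243.0 + 3834930.16 = 1278.1 ft.
Depth below ground = 1435 − 1278.1 = 157 ft.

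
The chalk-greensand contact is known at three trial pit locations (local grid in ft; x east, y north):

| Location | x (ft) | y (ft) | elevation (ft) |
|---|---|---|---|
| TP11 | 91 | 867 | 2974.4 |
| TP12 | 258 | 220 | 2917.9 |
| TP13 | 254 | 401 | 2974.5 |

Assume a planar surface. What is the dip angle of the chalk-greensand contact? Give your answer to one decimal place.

Two edge vectors: TP11→TP12 = (167, -647, -56.5), TP11→TP13 = (163, -466, 0.1).
Normal n = (TP11→TP12) × (TP11→TP13) = (-26393.7, -9226.2, 27639).
So ∂z/∂x = −n_x/n_z = 0.95494 and ∂z/∂y = −n_y/n_z = 0.33381.
Gradient magnitude |∇z| = √(a² + b²) = √(0.91192 + 0.11143) = 1.01161.
True dip = arctan(1.01161) = 45.3°, dipping toward WSW (azimuth ≈ 251°).

45.3°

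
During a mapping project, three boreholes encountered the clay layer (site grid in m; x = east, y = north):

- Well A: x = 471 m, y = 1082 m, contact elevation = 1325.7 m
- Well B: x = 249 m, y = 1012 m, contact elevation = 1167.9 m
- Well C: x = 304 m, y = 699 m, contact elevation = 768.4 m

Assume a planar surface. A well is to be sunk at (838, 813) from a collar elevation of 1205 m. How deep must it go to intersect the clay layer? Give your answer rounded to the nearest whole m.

Two edge vectors: Well A→Well B = (-222, -70, -157.8), Well A→Well C = (-167, -383, -557.3).
Normal n = (Well A→Well B) × (Well A→Well C) = (-21426.4, -97368, 73336).
So ∂z/∂x = −n_x/n_z = 0.29217 and ∂z/∂y = −n_y/n_z = 1.32770.
Intercept c from Well A: 1325.7 − 137.61 − 1436.57 = −248.48.
At (838, 813): z_contact = 244.8 + 1079.4 − 248.48 = 1075.8 m.
Depth below ground = 1205 − 1075.8 = 129 m.

129 m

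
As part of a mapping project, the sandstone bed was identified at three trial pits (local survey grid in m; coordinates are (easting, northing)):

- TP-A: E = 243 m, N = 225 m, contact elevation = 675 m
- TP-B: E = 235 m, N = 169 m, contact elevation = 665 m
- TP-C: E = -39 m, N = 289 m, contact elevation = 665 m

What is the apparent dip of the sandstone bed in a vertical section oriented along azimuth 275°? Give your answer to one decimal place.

3.4°

Two edge vectors: TP-A→TP-B = (-8, -56, -10), TP-A→TP-C = (-282, 64, -10).
Normal n = (TP-A→TP-B) × (TP-A→TP-C) = (1200, 2740, -16304).
So ∂z/∂E = −n_x/n_z = 0.07360 and ∂z/∂N = −n_y/n_z = 0.16806.
Unit vector along 275° is (sin 275°, cos 275°) = (-0.9962, 0.0872).
Slope in that direction = a·(-0.9962) + b·(0.0872) = −0.05867.
Apparent dip = arctan|0.05867| = 3.4° (true dip is 10.4°, so apparent ≤ true as expected).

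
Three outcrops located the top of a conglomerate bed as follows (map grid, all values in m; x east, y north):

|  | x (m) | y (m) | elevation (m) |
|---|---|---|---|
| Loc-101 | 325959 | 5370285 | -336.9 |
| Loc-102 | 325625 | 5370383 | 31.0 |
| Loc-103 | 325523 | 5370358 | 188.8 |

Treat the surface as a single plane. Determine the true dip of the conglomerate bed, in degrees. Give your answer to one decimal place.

Let the plane be z = a·x + b·y + c.
Loc-102−Loc-101: −334a + 98b = 367.9;  Loc-103−Loc-101: −436a + 73b = 525.7.
Solving gives a = −1.34427, b = −0.82740.
Gradient magnitude |∇z| = √(a² + b²) = √(1.80705 + 0.68458) = 1.57849.
True dip = arctan(1.57849) = 57.6°, dipping toward ENE (azimuth ≈ 058°).

57.6°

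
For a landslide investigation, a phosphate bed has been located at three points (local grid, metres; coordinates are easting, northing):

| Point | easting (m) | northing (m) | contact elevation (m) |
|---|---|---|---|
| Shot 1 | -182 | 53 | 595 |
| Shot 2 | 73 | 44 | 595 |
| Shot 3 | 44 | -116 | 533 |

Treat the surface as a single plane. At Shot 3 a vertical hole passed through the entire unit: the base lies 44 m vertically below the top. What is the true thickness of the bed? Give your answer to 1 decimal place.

41.1 m

Two edge vectors: Shot 1→Shot 2 = (255, -9, 0), Shot 1→Shot 3 = (226, -169, -62).
Normal n = (Shot 1→Shot 2) × (Shot 1→Shot 3) = (558, 15810, -41061).
So ∂z/∂easting = −n_x/n_z = 0.01359 and ∂z/∂northing = −n_y/n_z = 0.38504.
|∇z| = √(a²+b²) = 0.38528, so dip δ = arctan(0.38528) = 21.07°.
True thickness = vertical thickness × cos δ = 44 × cos 21.07° = 41.1 m.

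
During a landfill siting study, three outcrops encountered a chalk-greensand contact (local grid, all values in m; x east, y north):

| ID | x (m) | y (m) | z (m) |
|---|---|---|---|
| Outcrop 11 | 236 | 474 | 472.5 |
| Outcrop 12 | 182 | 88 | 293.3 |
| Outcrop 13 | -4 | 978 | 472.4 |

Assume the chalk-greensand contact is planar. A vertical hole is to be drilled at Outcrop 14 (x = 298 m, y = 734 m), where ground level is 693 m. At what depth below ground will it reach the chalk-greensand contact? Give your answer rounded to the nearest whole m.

Let the plane be z = a·x + b·y + c.
Outcrop 12−Outcrop 11: −54a − 386b = −179.2;  Outcrop 13−Outcrop 11: −240a + 504b = −0.1.
Solving gives a = 0.75387, b = 0.35879.
Then c = 472.5 − a·236 − b·474 = 124.52.
At (298, 734): z_contact = 224.7 + 263.3 + 124.52 = 612.5 m.
Depth below ground = 693 − 612.5 = 80 m.

80 m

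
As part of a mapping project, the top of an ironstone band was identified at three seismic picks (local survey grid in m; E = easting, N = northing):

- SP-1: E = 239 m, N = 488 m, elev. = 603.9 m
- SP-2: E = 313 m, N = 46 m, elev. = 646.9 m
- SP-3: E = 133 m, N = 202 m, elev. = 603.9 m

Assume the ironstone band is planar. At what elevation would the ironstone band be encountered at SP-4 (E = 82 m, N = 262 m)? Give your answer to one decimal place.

590.7 m

Let the plane be z = a·E + b·N + c.
SP-2−SP-1: 74a − 442b = 43;  SP-3−SP-1: −106a − 286b = 0.
Solving gives a = 0.18081, b = −0.06701.
Then c = 603.9 − a·239 − b·488 = 593.39.
At (82, 262): z = 14.8 − 17.6 + 593.39 = 590.7 m.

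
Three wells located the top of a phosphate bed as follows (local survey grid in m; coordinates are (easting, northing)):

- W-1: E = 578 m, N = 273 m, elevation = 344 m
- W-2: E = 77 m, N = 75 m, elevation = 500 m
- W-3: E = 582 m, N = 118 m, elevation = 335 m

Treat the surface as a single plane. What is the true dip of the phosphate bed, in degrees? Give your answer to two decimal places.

Two edge vectors: W-1→W-2 = (-501, -198, 156), W-1→W-3 = (4, -155, -9).
Normal n = (W-1→W-2) × (W-1→W-3) = (25962, -3885, 78447).
So ∂z/∂E = −n_x/n_z = −0.33095 and ∂z/∂N = −n_y/n_z = 0.04952.
Gradient magnitude |∇z| = √(a² + b²) = √(0.10953 + 0.00245) = 0.33463.
True dip = arctan(0.33463) = 18.50°, dipping toward E (azimuth ≈ 099°).

18.50°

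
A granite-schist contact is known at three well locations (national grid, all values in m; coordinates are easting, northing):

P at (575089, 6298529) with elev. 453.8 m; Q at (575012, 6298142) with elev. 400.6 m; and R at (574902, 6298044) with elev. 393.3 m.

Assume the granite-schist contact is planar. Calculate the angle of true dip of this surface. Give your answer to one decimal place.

9.4°

Two edge vectors: P→Q = (-77, -387, -53.2), P→R = (-187, -485, -60.5).
Normal n = (P→Q) × (P→R) = (-2388.5, 5289.9, -35024).
So ∂z/∂easting = −n_x/n_z = −0.06820 and ∂z/∂northing = −n_y/n_z = 0.15104.
Gradient magnitude |∇z| = √(a² + b²) = √(0.00465 + 0.02281) = 0.16572.
True dip = arctan(0.16572) = 9.4°, dipping toward SSE (azimuth ≈ 156°).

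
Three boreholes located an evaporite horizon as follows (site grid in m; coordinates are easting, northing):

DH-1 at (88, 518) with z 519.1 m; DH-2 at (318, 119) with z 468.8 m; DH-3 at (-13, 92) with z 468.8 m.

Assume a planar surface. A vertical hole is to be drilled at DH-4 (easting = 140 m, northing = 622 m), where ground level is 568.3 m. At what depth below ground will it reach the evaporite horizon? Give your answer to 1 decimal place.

Two edge vectors: DH-1→DH-2 = (230, -399, -50.3), DH-1→DH-3 = (-101, -426, -50.3).
Normal n = (DH-1→DH-2) × (DH-1→DH-3) = (-1358.1, 16649.3, -138279).
So ∂z/∂easting = −n_x/n_z = −0.00982 and ∂z/∂northing = −n_y/n_z = 0.12040.
Intercept c from DH-1: 519.1 + 0.86 − 62.37 = 457.60.
At (140, 622): z_contact = −1.38 + 74.89 + 457.60 = 531.11 m.
Depth below ground = 568.3 − 531.11 = 37.2 m.

37.2 m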